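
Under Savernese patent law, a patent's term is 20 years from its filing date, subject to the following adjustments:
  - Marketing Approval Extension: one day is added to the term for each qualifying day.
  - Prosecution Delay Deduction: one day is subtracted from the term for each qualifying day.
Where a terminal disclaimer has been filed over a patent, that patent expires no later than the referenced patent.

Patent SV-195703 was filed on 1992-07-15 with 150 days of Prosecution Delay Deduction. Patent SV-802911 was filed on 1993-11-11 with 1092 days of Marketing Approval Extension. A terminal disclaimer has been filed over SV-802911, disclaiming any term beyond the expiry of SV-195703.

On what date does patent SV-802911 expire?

February 16, 2012

Natural term of SV-802911:
  Base: filing + 20 years → 11 November 2013.
  Marketing Approval Extension: +1092 days → 7 November 2016.
Expiry of referenced patent SV-195703:
  Base: filing + 20 years → 15 July 2012.
  Prosecution Delay Deduction: −150 days → 16 February 2012.
Terminal disclaimer: SV-802911 expires on the earlier of 7 November 2016 and 16 February 2012.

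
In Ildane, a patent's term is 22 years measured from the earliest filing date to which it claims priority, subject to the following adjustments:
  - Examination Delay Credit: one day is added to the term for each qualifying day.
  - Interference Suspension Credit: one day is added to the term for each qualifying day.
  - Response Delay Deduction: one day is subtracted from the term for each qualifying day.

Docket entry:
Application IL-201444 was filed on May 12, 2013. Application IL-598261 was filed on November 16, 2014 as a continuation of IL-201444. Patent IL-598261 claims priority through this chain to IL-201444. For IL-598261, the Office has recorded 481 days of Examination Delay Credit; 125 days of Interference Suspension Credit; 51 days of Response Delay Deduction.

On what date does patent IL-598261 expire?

Earliest priority filing: 12 May 2013.
Base term: 12 May 2013 + 22 years → 12 May 2035.
Examination Delay Credit: +481 days → 4 September 2036.
Interference Suspension Credit: +125 days → 7 January 2037.
Response Delay Deduction: −51 days → 17 November 2036.

2036-11-17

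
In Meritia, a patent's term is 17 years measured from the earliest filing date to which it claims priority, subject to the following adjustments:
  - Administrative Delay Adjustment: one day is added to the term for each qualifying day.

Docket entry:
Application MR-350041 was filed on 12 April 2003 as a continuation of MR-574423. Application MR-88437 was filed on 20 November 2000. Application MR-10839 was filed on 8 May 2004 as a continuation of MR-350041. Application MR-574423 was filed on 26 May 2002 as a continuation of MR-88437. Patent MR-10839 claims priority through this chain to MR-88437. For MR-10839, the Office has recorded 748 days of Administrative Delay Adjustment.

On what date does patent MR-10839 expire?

Earliest priority filing: 20 November 2000.
Base term: 20 November 2000 + 17 years → 20 November 2017.
Administrative Delay Adjustment: +748 days → 8 December 2019.

2019-12-08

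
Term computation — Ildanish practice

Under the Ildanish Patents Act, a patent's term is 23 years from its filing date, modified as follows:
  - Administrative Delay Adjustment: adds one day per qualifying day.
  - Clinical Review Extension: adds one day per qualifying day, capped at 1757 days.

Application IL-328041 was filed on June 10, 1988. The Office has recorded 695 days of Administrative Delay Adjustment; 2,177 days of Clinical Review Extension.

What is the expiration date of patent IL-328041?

February 25, 2018

Base term: filing date + 23 years → 10 June 2011.
Administrative Delay Adjustment: +695 days → 5 May 2013.
Clinical Review Extension: 2177 days claimed exceeds the 1757-day cap, so +1757 days → 25 February 2018.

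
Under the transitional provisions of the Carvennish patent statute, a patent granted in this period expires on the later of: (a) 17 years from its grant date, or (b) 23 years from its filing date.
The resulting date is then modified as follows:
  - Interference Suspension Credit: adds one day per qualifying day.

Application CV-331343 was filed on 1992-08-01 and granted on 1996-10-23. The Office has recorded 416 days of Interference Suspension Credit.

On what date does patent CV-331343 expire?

September 20, 2016

(a) grant + 17 years → 23 October 2013.
(b) filing + 23 years → 1 August 2015.
Later of the two: 1 August 2015.
Interference Suspension Credit: +416 days → 20 September 2016.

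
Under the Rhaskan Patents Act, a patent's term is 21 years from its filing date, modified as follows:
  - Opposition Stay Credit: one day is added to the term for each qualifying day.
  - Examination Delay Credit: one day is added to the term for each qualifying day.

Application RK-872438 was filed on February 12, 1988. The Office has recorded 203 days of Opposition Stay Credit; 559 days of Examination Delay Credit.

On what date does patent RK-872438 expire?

Base term: filing date + 21 years → 12 February 2009.
Opposition Stay Credit: +203 days → 3 September 2009.
Examination Delay Credit: +559 days → 16 March 2011.

2011-03-16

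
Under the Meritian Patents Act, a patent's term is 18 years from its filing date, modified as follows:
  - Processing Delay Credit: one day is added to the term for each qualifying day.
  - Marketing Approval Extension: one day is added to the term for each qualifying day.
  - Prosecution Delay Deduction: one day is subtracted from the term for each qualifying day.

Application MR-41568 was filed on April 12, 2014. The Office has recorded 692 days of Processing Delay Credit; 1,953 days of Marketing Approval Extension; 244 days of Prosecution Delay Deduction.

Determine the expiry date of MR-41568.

2038-11-08

Base term: filing date + 18 years → 12 April 2032.
Processing Delay Credit: +692 days → 5 March 2034.
Marketing Approval Extension: +1953 days → 10 July 2039.
Prosecution Delay Deduction: −244 days → 8 November 2038.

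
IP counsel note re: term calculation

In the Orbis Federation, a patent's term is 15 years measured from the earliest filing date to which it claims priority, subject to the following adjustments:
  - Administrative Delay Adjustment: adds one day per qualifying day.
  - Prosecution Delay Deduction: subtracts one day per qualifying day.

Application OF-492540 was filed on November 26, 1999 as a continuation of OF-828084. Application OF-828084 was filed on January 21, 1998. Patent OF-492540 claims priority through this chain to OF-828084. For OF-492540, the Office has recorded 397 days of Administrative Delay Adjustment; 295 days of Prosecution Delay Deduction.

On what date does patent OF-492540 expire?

Earliest priority filing: 21 January 1998.
Base term: 21 January 1998 + 15 years → 21 January 2013.
Administrative Delay Adjustment: +397 days → 22 February 2014.
Prosecution Delay Deduction: −295 days → 3 May 2013.

2013-05-03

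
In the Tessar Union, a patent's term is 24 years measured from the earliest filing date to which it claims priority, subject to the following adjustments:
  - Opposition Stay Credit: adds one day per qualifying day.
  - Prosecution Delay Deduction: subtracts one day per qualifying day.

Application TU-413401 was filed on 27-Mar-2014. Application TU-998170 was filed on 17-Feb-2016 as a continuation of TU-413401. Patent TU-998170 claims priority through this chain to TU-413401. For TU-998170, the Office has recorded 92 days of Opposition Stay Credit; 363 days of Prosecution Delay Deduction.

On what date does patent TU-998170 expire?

Earliest priority filing: 27 March 2014.
Base term: 27 March 2014 + 24 years → 27 March 2038.
Opposition Stay Credit: +92 days → 27 June 2038.
Prosecution Delay Deduction: −363 days → 29 June 2037.

2037-06-29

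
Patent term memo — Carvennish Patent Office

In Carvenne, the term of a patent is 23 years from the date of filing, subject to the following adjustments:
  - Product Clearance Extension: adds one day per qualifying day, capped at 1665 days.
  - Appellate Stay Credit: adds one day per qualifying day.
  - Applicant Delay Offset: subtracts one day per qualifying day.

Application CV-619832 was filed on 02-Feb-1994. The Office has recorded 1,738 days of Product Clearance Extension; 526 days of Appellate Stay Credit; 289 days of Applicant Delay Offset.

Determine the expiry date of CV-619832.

April 19, 2022

Base term: filing date + 23 years → 2 February 2017.
Product Clearance Extension: 1738 days claimed exceeds the 1665-day cap, so +1665 days → 25 August 2021.
Appellate Stay Credit: +526 days → 2 February 2023.
Applicant Delay Offset: −289 days → 19 April 2022.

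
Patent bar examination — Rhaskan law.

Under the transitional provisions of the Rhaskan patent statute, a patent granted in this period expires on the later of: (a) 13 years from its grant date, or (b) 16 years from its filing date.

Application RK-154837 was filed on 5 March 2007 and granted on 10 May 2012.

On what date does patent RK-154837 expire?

2025-05-10

(a) grant + 13 years → 10 May 2025.
(b) filing + 16 years → 5 March 2023.
Later of the two: 10 May 2025.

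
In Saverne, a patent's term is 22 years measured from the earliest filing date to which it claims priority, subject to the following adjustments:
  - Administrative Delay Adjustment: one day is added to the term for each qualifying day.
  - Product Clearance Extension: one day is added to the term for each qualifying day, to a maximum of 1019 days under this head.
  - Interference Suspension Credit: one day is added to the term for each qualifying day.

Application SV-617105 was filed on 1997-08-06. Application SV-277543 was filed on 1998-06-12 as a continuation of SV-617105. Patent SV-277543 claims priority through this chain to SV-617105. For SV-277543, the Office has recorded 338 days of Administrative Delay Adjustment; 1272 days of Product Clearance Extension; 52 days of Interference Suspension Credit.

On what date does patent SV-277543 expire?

Earliest priority filing: 6 August 1997.
Base term: 6 August 1997 + 22 years → 6 August 2019.
Administrative Delay Adjustment: +338 days → 9 July 2020.
Product Clearance Extension: 1272 days claimed exceeds the 1019-day cap, so +1019 days → 24 April 2023.
Interference Suspension Credit: +52 days → 15 June 2023.

June 15, 2023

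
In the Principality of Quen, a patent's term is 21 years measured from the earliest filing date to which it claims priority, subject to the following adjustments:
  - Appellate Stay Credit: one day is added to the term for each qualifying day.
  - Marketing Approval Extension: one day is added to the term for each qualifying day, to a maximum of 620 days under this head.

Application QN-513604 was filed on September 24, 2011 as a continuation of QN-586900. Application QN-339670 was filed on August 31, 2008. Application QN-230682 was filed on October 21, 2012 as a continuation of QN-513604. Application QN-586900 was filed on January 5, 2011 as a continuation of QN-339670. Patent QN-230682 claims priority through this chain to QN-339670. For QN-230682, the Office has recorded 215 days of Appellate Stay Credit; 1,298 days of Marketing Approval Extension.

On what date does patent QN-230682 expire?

December 14, 2031

Earliest priority filing: 31 August 2008.
Base term: 31 August 2008 + 21 years → 31 August 2029.
Appellate Stay Credit: +215 days → 3 April 2030.
Marketing Approval Extension: 1298 days claimed exceeds the 620-day cap, so +620 days → 14 December 2031.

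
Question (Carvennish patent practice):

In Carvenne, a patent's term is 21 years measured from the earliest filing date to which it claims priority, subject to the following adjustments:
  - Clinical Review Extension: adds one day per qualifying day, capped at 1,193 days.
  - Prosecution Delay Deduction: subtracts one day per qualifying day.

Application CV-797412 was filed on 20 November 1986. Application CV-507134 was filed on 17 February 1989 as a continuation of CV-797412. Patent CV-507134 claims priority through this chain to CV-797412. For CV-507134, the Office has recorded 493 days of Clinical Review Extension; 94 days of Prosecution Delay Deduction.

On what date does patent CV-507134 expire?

Earliest priority filing: 20 November 1986.
Base term: 20 November 1986 + 21 years → 20 November 2007.
Clinical Review Extension: 493 days (within the 1193-day cap) → +493 days → 27 March 2009.
Prosecution Delay Deduction: −94 days → 23 December 2008.

December 23, 2008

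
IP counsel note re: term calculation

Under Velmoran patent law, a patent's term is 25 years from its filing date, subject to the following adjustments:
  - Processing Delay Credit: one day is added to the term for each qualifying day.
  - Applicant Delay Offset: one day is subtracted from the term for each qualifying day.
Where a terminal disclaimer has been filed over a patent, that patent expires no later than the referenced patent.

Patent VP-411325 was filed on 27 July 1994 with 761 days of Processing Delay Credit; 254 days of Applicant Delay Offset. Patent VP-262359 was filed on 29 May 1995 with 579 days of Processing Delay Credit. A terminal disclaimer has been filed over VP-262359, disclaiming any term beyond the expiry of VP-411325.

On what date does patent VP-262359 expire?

Natural term of VP-262359:
  Base: filing + 25 years → 29 May 2020.
  Processing Delay Credit: +579 days → 29 December 2021.
Expiry of referenced patent VP-411325:
  Base: filing + 25 years → 27 July 2019.
  Processing Delay Credit: +761 days → 26 August 2021.
  Applicant Delay Offset: −254 days → 15 December 2020.
Terminal disclaimer: VP-262359 expires on the earlier of 29 December 2021 and 15 December 2020.

December 15, 2020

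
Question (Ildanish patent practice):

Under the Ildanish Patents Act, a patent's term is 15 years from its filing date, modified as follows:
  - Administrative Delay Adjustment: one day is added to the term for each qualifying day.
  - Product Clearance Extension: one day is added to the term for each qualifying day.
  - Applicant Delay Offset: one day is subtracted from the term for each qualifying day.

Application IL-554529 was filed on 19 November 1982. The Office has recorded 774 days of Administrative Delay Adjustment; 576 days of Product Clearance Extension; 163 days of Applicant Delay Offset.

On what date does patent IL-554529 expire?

Base term: filing date + 15 years → 19 November 1997.
Administrative Delay Adjustment: +774 days → 2 January 2000.
Product Clearance Extension: +576 days → 31 July 2001.
Applicant Delay Offset: −163 days → 18 February 2001.

2001-02-18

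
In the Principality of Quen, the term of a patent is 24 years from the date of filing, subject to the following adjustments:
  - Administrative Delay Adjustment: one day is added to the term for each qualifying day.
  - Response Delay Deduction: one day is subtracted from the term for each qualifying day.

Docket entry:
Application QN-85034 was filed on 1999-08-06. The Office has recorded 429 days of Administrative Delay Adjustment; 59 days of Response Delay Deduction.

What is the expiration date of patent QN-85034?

August 10, 2024

Base term: filing date + 24 years → 6 August 2023.
Administrative Delay Adjustment: +429 days → 8 October 2024.
Response Delay Deduction: −59 days → 10 August 2024.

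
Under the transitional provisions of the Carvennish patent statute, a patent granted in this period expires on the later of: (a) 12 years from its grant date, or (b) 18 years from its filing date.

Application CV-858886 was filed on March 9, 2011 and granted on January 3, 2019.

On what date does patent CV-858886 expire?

January 3, 2031

(a) grant + 12 years → 3 January 2031.
(b) filing + 18 years → 9 March 2029.
Later of the two: 3 January 2031.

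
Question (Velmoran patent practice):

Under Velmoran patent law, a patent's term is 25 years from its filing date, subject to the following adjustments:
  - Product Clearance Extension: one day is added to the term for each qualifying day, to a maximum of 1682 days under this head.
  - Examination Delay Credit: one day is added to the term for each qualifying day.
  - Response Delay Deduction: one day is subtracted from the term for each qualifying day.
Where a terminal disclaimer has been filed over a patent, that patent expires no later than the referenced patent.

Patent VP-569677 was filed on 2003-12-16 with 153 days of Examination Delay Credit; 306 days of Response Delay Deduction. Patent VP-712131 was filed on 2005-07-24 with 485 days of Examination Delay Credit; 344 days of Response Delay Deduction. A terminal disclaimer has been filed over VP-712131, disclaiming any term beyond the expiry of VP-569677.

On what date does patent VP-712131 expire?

Natural term of VP-712131:
  Base: filing + 25 years → 24 July 2030.
  Examination Delay Credit: +485 days → 21 November 2031.
  Response Delay Deduction: −344 days → 12 December 2030.
Expiry of referenced patent VP-569677:
  Base: filing + 25 years → 16 December 2028.
  Examination Delay Credit: +153 days → 18 May 2029.
  Response Delay Deduction: −306 days → 16 July 2028.
Terminal disclaimer: VP-712131 expires on the earlier of 12 December 2030 and 16 July 2028.

2028-07-16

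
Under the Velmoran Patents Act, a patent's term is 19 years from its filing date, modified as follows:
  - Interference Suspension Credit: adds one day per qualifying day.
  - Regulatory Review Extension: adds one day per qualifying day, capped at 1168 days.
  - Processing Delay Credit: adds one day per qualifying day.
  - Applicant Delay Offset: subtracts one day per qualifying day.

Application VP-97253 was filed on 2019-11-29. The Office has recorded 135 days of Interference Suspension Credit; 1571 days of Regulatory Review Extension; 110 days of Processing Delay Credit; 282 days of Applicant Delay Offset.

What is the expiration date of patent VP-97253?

Base term: filing date + 19 years → 29 November 2038.
Interference Suspension Credit: +135 days → 13 April 2039.
Regulatory Review Extension: 1571 days claimed exceeds the 1168-day cap, so +1168 days → 24 June 2042.
Processing Delay Credit: +110 days → 12 October 2042.
Applicant Delay Offset: −282 days → 3 January 2042.

January 3, 2042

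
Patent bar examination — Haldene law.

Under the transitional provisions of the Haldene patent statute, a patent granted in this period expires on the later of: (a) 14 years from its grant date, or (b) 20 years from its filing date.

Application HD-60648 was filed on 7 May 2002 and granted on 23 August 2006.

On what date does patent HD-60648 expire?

(a) grant + 14 years → 23 August 2020.
(b) filing + 20 years → 7 May 2022.
Later of the two: 7 May 2022.

May 7, 2022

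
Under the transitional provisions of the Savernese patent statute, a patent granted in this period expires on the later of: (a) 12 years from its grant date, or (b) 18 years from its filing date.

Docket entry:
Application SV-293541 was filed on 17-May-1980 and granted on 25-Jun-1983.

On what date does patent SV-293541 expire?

(a) grant + 12 years → 25 June 1995.
(b) filing + 18 years → 17 May 1998.
Later of the two: 17 May 1998.

May 17, 1998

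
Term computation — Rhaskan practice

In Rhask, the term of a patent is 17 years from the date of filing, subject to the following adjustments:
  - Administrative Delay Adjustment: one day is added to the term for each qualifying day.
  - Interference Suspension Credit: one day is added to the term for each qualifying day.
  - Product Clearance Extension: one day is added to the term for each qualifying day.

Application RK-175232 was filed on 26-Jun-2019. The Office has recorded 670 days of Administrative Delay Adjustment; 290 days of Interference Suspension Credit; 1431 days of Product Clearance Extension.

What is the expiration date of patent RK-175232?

2043-01-12

Base term: filing date + 17 years → 26 June 2036.
Administrative Delay Adjustment: +670 days → 27 April 2038.
Interference Suspension Credit: +290 days → 11 February 2039.
Product Clearance Extension: +1431 days → 12 January 2043.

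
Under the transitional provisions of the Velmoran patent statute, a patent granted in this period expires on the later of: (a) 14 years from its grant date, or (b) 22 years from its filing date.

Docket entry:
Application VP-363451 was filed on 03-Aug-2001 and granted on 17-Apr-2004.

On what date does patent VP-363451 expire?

(a) grant + 14 years → 17 April 2018.
(b) filing + 22 years → 3 August 2023.
Later of the two: 3 August 2023.

August 3, 2023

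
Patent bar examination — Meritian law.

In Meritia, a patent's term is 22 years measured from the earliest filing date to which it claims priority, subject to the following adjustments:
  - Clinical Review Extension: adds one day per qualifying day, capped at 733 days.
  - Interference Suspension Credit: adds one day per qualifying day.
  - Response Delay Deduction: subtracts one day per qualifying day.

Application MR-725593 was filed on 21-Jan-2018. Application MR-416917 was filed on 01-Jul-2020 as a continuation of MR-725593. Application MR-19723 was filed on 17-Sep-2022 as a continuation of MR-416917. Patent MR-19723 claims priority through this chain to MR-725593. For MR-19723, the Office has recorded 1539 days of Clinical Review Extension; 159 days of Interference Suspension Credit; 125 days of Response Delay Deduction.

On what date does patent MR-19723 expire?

2042-02-26

Earliest priority filing: 21 January 2018.
Base term: 21 January 2018 + 22 years → 21 January 2040.
Clinical Review Extension: 1539 days claimed exceeds the 733-day cap, so +733 days → 23 January 2042.
Interference Suspension Credit: +159 days → 1 July 2042.
Response Delay Deduction: −125 days → 26 February 2042.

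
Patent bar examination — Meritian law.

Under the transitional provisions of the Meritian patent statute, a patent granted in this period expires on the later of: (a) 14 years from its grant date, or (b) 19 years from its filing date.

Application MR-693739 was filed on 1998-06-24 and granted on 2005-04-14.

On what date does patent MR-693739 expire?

(a) grant + 14 years → 14 April 2019.
(b) filing + 19 years → 24 June 2017.
Later of the two: 14 April 2019.

April 14, 2019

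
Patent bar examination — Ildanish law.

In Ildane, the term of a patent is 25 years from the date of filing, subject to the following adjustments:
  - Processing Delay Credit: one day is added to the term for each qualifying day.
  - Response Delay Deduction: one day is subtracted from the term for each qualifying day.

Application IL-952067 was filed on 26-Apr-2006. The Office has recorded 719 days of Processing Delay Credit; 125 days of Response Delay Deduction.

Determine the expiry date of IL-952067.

Base term: filing date + 25 years → 26 April 2031.
Processing Delay Credit: +719 days → 14 April 2033.
Response Delay Deduction: −125 days → 10 December 2032.

December 10, 2032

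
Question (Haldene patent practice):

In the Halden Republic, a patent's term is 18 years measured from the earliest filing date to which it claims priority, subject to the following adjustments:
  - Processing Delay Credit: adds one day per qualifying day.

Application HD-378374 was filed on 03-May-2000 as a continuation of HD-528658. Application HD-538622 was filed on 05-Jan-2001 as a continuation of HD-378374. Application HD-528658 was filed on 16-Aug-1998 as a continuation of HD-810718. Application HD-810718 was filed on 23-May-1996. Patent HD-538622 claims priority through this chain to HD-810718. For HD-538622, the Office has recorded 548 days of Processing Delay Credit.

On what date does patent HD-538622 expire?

Earliest priority filing: 23 May 1996.
Base term: 23 May 1996 + 18 years → 23 May 2014.
Processing Delay Credit: +548 days → 22 November 2015.

2015-11-22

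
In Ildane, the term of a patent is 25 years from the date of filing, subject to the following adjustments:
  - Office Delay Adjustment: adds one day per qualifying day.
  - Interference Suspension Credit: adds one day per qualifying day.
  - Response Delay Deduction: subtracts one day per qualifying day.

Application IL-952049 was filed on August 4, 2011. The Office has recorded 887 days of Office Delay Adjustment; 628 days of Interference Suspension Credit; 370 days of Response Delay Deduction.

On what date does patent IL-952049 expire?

September 23, 2039

Base term: filing date + 25 years → 4 August 2036.
Office Delay Adjustment: +887 days → 8 January 2039.
Interference Suspension Credit: +628 days → 27 September 2040.
Response Delay Deduction: −370 days → 23 September 2039.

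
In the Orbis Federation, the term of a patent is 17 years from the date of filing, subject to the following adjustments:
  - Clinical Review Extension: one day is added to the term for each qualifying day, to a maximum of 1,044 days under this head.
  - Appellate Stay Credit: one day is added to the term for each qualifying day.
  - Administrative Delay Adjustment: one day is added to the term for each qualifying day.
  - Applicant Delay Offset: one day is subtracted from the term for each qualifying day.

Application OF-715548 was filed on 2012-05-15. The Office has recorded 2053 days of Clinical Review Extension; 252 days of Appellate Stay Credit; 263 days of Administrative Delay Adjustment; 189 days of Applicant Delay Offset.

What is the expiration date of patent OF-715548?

Base term: filing date + 17 years → 15 May 2029.
Clinical Review Extension: 2053 days claimed exceeds the 1044-day cap, so +1044 days → 24 March 2032.
Appellate Stay Credit: +252 days → 1 December 2032.
Administrative Delay Adjustment: +263 days → 21 August 2033.
Applicant Delay Offset: −189 days → 13 February 2033.

2033-02-13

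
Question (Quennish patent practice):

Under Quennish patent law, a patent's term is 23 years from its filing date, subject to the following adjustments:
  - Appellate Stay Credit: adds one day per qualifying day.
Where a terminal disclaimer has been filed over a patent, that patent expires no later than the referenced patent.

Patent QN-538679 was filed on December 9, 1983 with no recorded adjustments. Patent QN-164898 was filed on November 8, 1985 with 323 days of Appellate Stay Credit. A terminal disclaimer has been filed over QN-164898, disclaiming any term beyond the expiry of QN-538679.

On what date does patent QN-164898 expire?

Natural term of QN-164898:
  Base: filing + 23 years → 8 November 2008.
  Appellate Stay Credit: +323 days → 27 September 2009.
Expiry of referenced patent QN-538679:
  Base: filing + 23 years → 9 December 2006.
Terminal disclaimer: QN-164898 expires on the earlier of 27 September 2009 and 9 December 2006.

2006-12-09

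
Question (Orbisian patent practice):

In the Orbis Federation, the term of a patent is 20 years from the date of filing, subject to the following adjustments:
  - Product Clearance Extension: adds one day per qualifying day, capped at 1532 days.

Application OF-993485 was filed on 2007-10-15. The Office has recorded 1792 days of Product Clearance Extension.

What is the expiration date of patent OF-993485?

Base term: filing date + 20 years → 15 October 2027.
Product Clearance Extension: 1792 days claimed exceeds the 1532-day cap, so +1532 days → 25 December 2031.

2031-12-25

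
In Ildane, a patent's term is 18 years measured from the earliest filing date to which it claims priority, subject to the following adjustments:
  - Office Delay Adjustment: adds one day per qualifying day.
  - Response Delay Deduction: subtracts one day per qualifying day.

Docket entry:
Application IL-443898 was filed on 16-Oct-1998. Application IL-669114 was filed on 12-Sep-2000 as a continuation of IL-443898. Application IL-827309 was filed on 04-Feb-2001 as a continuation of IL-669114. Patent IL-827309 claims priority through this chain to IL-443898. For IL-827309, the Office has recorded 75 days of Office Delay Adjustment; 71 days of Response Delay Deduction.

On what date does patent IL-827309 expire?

Earliest priority filing: 16 October 1998.
Base term: 16 October 1998 + 18 years → 16 October 2016.
Office Delay Adjustment: +75 days → 30 December 2016.
Response Delay Deduction: −71 days → 20 October 2016.

2016-10-20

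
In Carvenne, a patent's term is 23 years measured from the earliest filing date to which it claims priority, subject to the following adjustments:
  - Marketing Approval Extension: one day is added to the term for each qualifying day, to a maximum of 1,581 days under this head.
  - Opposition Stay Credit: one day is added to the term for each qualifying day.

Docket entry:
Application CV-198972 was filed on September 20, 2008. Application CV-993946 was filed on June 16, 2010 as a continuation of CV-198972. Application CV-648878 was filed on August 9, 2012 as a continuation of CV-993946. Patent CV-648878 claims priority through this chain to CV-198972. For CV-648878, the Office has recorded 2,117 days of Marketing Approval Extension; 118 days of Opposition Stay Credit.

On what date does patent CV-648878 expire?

2036-05-15

Earliest priority filing: 20 September 2008.
Base term: 20 September 2008 + 23 years → 20 September 2031.
Marketing Approval Extension: 2117 days claimed exceeds the 1581-day cap, so +1581 days → 18 January 2036.
Opposition Stay Credit: +118 days → 15 May 2036.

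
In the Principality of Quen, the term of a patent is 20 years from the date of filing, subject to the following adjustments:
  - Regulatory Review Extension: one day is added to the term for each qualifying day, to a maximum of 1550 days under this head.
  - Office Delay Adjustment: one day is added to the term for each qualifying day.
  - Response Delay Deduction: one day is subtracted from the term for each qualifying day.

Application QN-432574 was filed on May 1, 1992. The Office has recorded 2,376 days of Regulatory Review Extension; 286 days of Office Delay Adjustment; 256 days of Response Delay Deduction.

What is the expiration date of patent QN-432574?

August 28, 2016

Base term: filing date + 20 years → 1 May 2012.
Regulatory Review Extension: 2376 days claimed exceeds the 1550-day cap, so +1550 days → 29 July 2016.
Office Delay Adjustment: +286 days → 11 May 2017.
Response Delay Deduction: −256 days → 28 August 2016.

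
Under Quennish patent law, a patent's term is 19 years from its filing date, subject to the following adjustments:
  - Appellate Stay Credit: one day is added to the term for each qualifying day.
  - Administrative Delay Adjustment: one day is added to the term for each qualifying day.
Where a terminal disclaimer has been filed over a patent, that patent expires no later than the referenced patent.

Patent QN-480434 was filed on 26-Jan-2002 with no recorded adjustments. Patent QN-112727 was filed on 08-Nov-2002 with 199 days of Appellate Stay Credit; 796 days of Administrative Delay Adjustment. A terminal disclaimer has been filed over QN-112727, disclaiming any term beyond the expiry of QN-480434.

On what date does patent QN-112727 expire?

January 26, 2021

Natural term of QN-112727:
  Base: filing + 19 years → 8 November 2021.
  Appellate Stay Credit: +199 days → 26 May 2022.
  Administrative Delay Adjustment: +796 days → 30 July 2024.
Expiry of referenced patent QN-480434:
  Base: filing + 19 years → 26 January 2021.
Terminal disclaimer: QN-112727 expires on the earlier of 30 July 2024 and 26 January 2021.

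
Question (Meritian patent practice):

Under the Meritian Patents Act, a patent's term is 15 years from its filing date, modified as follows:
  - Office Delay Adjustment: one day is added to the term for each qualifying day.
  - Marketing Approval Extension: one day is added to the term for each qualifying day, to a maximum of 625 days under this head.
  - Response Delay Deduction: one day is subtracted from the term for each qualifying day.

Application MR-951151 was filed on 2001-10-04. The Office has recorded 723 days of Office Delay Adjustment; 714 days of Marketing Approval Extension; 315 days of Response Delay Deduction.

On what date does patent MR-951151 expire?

Base term: filing date + 15 years → 4 October 2016.
Office Delay Adjustment: +723 days → 27 September 2018.
Marketing Approval Extension: 714 days claimed exceeds the 625-day cap, so +625 days → 13 June 2020.
Response Delay Deduction: −315 days → 3 August 2019.

2019-08-03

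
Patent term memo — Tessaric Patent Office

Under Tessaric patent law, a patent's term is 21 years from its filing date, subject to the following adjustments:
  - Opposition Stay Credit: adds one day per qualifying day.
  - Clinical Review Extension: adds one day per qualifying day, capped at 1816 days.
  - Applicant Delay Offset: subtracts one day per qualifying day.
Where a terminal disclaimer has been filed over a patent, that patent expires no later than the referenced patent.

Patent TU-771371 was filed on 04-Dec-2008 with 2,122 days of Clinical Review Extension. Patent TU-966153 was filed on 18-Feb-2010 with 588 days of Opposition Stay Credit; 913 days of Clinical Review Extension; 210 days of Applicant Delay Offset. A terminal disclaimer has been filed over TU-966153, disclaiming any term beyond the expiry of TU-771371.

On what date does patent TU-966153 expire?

Natural term of TU-966153:
  Base: filing + 21 years → 18 February 2031.
  Opposition Stay Credit: +588 days → 28 September 2032.
  Clinical Review Extension: 913 days (within the 1816-day cap) → +913 days → 30 March 2035.
  Applicant Delay Offset: −210 days → 1 September 2034.
Expiry of referenced patent TU-771371:
  Base: filing + 21 years → 4 December 2029.
  Clinical Review Extension: 2122 days claimed exceeds the 1816-day cap, so +1816 days → 24 November 2034.
Terminal disclaimer: TU-966153 expires on the earlier of 1 September 2034 and 24 November 2034.

September 1, 2034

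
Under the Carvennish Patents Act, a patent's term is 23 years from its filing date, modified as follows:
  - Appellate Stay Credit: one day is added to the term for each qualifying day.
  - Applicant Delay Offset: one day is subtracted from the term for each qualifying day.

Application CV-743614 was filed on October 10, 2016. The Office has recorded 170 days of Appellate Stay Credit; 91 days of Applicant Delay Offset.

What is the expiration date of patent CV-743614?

Base term: filing date + 23 years → 10 October 2039.
Appellate Stay Credit: +170 days → 28 March 2040.
Applicant Delay Offset: −91 days → 28 December 2039.

December 28, 2039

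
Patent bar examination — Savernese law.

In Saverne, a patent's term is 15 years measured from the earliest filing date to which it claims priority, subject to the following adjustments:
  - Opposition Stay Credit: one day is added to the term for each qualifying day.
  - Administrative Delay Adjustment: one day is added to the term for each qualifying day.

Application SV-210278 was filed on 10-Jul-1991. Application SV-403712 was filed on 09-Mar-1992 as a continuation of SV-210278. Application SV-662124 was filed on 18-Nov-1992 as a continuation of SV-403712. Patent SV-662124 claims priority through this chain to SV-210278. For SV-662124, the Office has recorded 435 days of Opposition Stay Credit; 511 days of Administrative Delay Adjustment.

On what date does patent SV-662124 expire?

Earliest priority filing: 10 July 1991.
Base term: 10 July 1991 + 15 years → 10 July 2006.
Opposition Stay Credit: +435 days → 18 September 2007.
Administrative Delay Adjustment: +511 days → 10 February 2009.

2009-02-10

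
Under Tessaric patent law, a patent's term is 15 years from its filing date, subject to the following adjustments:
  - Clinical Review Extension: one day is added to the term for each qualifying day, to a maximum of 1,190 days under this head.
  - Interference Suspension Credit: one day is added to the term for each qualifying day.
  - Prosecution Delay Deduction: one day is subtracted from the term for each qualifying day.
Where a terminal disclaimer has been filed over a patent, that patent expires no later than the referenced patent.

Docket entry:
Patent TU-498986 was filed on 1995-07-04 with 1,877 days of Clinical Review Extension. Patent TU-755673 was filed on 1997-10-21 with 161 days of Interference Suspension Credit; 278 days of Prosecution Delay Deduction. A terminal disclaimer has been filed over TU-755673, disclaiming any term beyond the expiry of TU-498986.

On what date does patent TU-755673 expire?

June 26, 2012

Natural term of TU-755673:
  Base: filing + 15 years → 21 October 2012.
  Interference Suspension Credit: +161 days → 31 March 2013.
  Prosecution Delay Deduction: −278 days → 26 June 2012.
Expiry of referenced patent TU-498986:
  Base: filing + 15 years → 4 July 2010.
  Clinical Review Extension: 1877 days claimed exceeds the 1190-day cap, so +1190 days → 6 October 2013.
Terminal disclaimer: TU-755673 expires on the earlier of 26 June 2012 and 6 October 2013.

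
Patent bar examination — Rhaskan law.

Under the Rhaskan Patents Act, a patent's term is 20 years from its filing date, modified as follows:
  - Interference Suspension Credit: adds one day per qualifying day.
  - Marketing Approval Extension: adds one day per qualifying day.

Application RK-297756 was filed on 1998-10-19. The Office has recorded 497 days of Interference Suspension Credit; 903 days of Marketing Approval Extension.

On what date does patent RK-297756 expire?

Base term: filing date + 20 years → 19 October 2018.
Interference Suspension Credit: +497 days → 28 February 2020.
Marketing Approval Extension: +903 days → 19 August 2022.

2022-08-19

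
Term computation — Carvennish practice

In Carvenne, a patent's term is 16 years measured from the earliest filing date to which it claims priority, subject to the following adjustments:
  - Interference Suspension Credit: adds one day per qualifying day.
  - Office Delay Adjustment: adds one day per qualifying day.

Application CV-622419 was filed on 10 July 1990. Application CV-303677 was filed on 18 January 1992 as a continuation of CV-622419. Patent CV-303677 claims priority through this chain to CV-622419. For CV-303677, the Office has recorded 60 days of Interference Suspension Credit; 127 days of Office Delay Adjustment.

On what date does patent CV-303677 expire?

2007-01-13

Earliest priority filing: 10 July 1990.
Base term: 10 July 1990 + 16 years → 10 July 2006.
Interference Suspension Credit: +60 days → 8 September 2006.
Office Delay Adjustment: +127 days → 13 January 2007.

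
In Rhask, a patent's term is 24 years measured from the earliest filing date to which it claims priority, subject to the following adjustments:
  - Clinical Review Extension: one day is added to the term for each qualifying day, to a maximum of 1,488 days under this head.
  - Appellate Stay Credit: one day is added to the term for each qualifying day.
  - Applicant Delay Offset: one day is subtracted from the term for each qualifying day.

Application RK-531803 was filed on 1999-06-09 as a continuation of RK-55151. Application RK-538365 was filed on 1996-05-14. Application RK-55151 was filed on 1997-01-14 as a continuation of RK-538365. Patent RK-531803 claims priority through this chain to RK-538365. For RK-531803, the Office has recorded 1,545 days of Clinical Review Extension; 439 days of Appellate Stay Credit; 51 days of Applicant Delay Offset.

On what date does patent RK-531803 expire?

Earliest priority filing: 14 May 1996.
Base term: 14 May 1996 + 24 years → 14 May 2020.
Clinical Review Extension: 1545 days claimed exceeds the 1488-day cap, so +1488 days → 10 June 2024.
Appellate Stay Credit: +439 days → 23 August 2025.
Applicant Delay Offset: −51 days → 3 July 2025.

July 3, 2025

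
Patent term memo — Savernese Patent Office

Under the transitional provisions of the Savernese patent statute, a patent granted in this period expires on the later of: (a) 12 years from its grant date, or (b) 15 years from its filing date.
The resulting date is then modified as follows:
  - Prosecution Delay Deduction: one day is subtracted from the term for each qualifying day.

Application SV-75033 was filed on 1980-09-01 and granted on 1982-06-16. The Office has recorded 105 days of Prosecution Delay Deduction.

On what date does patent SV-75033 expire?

(a) grant + 12 years → 16 June 1994.
(b) filing + 15 years → 1 September 1995.
Later of the two: 1 September 1995.
Prosecution Delay Deduction: −105 days → 19 May 1995.

May 19, 1995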